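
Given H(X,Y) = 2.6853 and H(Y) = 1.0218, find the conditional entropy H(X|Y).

Chain rule: H(X,Y) = H(X|Y) + H(Y)
H(X|Y) = H(X,Y) - H(Y) = 2.6853 - 1.0218 = 1.6635 bits


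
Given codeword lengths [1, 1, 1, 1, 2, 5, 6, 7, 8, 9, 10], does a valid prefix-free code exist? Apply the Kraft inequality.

Kraft inequality: Σ 2^(-l_i) ≤ 1 for prefix-free code
Calculating: 2^(-1) + 2^(-1) + 2^(-1) + 2^(-1) + 2^(-2) + 2^(-5) + 2^(-6) + 2^(-7) + 2^(-8) + 2^(-9) + 2^(-10)
= 0.5 + 0.5 + 0.5 + 0.5 + 0.25 + 0.03125 + 0.015625 + 0.0078125 + 0.00390625 + 0.001953125 + 0.0009765625
= 2.3115
Since 2.3115 > 1, prefix-free code does not exist


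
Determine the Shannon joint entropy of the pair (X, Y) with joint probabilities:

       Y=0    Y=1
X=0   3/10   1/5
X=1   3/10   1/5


H(X,Y) = -Σ p(x,y) log₂ p(x,y)
  p(0,0)=3/10: -0.3000 × log₂(0.3000) = 0.5211
  p(0,1)=1/5: -0.2000 × log₂(0.2000) = 0.4644
  p(1,0)=3/10: -0.3000 × log₂(0.3000) = 0.5211
  p(1,1)=1/5: -0.2000 × log₂(0.2000) = 0.4644
H(X,Y) = 1.9710 bits


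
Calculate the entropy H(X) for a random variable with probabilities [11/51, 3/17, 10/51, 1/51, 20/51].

H(X) = -Σ p(x) log₂ p(x)
  -11/51 × log₂(11/51) = 0.4773
  -3/17 × log₂(3/17) = 0.4416
  -10/51 × log₂(10/51) = 0.4609
  -1/51 × log₂(1/51) = 0.1112
  -20/51 × log₂(20/51) = 0.5296
H(X) = 2.0206 bits


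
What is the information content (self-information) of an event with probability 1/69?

Information content I(x) = -log₂(p(x))
I = -log₂(1/69) = -log₂(0.0145)
I = 6.1085 bits


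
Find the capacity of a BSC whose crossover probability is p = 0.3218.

For BSC with error probability p:
C = 1 - H(p) where H(p) is binary entropy
H(0.3218) = -0.3218 × log₂(0.3218) - 0.6782 × log₂(0.6782)
H(p) = 0.9063
C = 1 - 0.9063 = 0.0937 bits/use


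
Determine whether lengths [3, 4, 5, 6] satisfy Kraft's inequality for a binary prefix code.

Kraft inequality: Σ 2^(-l_i) ≤ 1 for prefix-free code
Calculating: 2^(-3) + 2^(-4) + 2^(-5) + 2^(-6)
= 0.125 + 0.0625 + 0.03125 + 0.015625
= 0.2344
Since 0.2344 ≤ 1, prefix-free code exists


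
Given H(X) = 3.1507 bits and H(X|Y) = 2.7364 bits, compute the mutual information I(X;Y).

I(X;Y) = H(X) - H(X|Y)
I(X;Y) = 3.1507 - 2.7364 = 0.4143 bits


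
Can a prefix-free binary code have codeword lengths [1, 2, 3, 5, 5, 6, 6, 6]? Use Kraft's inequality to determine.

Kraft inequality: Σ 2^(-l_i) ≤ 1 for prefix-free code
Calculating: 2^(-1) + 2^(-2) + 2^(-3) + 2^(-5) + 2^(-5) + 2^(-6) + 2^(-6) + 2^(-6)
= 0.5 + 0.25 + 0.125 + 0.03125 + 0.03125 + 0.015625 + 0.015625 + 0.015625
= 0.9844
Since 0.9844 ≤ 1, prefix-free code exists


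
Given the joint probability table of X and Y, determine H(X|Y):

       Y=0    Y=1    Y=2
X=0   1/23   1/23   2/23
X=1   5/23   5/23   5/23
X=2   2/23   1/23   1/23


H(X|Y) = Σ_y p(y) H(X|Y=y)
  p(Y=0) = 8/23, H(X|Y=0) = 1.2988
  p(Y=1) = 7/23, H(X|Y=1) = 1.1488
  p(Y=2) = 8/23, H(X|Y=2) = 1.2988
H(X|Y) = 0.3478×1.2988 + 0.3043×1.1488 + 0.3478×1.2988 = 1.2532 bits


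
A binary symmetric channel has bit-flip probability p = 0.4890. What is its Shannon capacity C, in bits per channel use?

For BSC with error probability p:
C = 1 - H(p) where H(p) is binary entropy
H(0.4890) = -0.4890 × log₂(0.4890) - 0.5110 × log₂(0.5110)
H(p) = 0.9997
C = 1 - 0.9997 = 0.0003 bits/use


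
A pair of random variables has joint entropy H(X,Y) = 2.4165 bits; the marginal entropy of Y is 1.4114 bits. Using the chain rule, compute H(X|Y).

Chain rule: H(X,Y) = H(X|Y) + H(Y)
H(X|Y) = H(X,Y) - H(Y) = 2.4165 - 1.4114 = 1.0051 bits


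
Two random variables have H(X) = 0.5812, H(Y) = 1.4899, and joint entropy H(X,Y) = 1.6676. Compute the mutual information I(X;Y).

I(X;Y) = H(X) + H(Y) - H(X,Y)
I(X;Y) = 0.5812 + 1.4899 - 1.6676 = 0.4035 bits


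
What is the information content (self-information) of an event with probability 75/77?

Information content I(x) = -log₂(p(x))
I = -log₂(75/77) = -log₂(0.9740)
I = 0.0380 bits


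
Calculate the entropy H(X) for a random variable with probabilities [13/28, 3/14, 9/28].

H(X) = -Σ p(x) log₂ p(x)
  -13/28 × log₂(13/28) = 0.5139
  -3/14 × log₂(3/14) = 0.4762
  -9/28 × log₂(9/28) = 0.5263
H(X) = 1.5165 bits


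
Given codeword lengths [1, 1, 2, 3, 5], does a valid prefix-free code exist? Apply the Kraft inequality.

Kraft inequality: Σ 2^(-l_i) ≤ 1 for prefix-free code
Calculating: 2^(-1) + 2^(-1) + 2^(-2) + 2^(-3) + 2^(-5)
= 0.5 + 0.5 + 0.25 + 0.125 + 0.03125
= 1.4062
Since 1.4062 > 1, prefix-free code does not exist


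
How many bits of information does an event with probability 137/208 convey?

Information content I(x) = -log₂(p(x))
I = -log₂(137/208) = -log₂(0.6587)
I = 0.6024 bits


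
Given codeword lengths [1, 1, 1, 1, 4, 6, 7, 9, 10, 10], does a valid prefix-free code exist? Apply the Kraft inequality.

Kraft inequality: Σ 2^(-l_i) ≤ 1 for prefix-free code
Calculating: 2^(-1) + 2^(-1) + 2^(-1) + 2^(-1) + 2^(-4) + 2^(-6) + 2^(-7) + 2^(-9) + 2^(-10) + 2^(-10)
= 0.5 + 0.5 + 0.5 + 0.5 + 0.0625 + 0.015625 + 0.0078125 + 0.001953125 + 0.0009765625 + 0.0009765625
= 2.0898
Since 2.0898 > 1, prefix-free code does not exist


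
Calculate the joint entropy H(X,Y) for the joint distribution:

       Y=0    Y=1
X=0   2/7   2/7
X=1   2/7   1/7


H(X,Y) = -Σ p(x,y) log₂ p(x,y)
  p(0,0)=2/7: -0.2857 × log₂(0.2857) = 0.5164
  p(0,1)=2/7: -0.2857 × log₂(0.2857) = 0.5164
  p(1,0)=2/7: -0.2857 × log₂(0.2857) = 0.5164
  p(1,1)=1/7: -0.1429 × log₂(0.1429) = 0.4011
H(X,Y) = 1.9502 bits


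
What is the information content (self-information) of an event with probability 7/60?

Information content I(x) = -log₂(p(x))
I = -log₂(7/60) = -log₂(0.1167)
I = 3.0995 bits


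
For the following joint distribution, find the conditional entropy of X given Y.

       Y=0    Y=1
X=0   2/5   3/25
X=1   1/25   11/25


H(X|Y) = Σ_y p(y) H(X|Y=y)
  p(Y=0) = 11/25, H(X|Y=0) = 0.4395
  p(Y=1) = 14/25, H(X|Y=1) = 0.7496
H(X|Y) = 0.4400×0.4395 + 0.5600×0.7496 = 0.6132 bits


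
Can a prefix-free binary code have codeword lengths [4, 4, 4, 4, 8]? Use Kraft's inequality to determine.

Kraft inequality: Σ 2^(-l_i) ≤ 1 for prefix-free code
Calculating: 2^(-4) + 2^(-4) + 2^(-4) + 2^(-4) + 2^(-8)
= 0.0625 + 0.0625 + 0.0625 + 0.0625 + 0.00390625
= 0.2539
Since 0.2539 ≤ 1, prefix-free code exists


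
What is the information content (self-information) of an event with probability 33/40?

Information content I(x) = -log₂(p(x))
I = -log₂(33/40) = -log₂(0.8250)
I = 0.2775 bits


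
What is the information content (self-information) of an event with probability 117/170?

Information content I(x) = -log₂(p(x))
I = -log₂(117/170) = -log₂(0.6882)
I = 0.5390 bits


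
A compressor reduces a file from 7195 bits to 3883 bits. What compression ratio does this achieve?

Compression ratio = Original / Compressed
= 7195 / 3883 = 1.85:1


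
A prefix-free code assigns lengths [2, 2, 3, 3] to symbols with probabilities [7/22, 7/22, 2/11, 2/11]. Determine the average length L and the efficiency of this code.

Average length L = Σ p_i × l_i = 2.3636 bits
Entropy H = 1.9457 bits
Efficiency η = H/L × 100% = 82.32%


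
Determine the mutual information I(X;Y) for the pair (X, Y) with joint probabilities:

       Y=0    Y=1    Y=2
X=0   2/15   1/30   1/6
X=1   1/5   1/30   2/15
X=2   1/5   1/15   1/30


H(X) = 1.5801, H(Y) = 1.3996, H(X,Y) = 2.8859
I(X;Y) = H(X) + H(Y) - H(X,Y) = 0.0938 bits


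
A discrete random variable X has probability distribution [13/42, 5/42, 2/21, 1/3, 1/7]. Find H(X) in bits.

H(X) = -Σ p(x) log₂ p(x)
  -13/42 × log₂(13/42) = 0.5237
  -5/42 × log₂(5/42) = 0.3655
  -2/21 × log₂(2/21) = 0.3231
  -1/3 × log₂(1/3) = 0.5283
  -1/7 × log₂(1/7) = 0.4011
H(X) = 2.1416 bits


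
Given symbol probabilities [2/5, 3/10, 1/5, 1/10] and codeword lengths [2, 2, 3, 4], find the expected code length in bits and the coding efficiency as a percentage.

Average length L = Σ p_i × l_i = 2.4000 bits
Entropy H = 1.8464 bits
Efficiency η = H/L × 100% = 76.93%


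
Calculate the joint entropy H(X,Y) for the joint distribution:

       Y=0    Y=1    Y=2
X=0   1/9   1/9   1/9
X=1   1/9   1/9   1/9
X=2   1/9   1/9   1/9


H(X,Y) = -Σ p(x,y) log₂ p(x,y)
  p(0,0)=1/9: -0.1111 × log₂(0.1111) = 0.3522
  p(0,1)=1/9: -0.1111 × log₂(0.1111) = 0.3522
  p(0,2)=1/9: -0.1111 × log₂(0.1111) = 0.3522
  p(1,0)=1/9: -0.1111 × log₂(0.1111) = 0.3522
  p(1,1)=1/9: -0.1111 × log₂(0.1111) = 0.3522
  p(1,2)=1/9: -0.1111 × log₂(0.1111) = 0.3522
  p(2,0)=1/9: -0.1111 × log₂(0.1111) = 0.3522
  p(2,1)=1/9: -0.1111 × log₂(0.1111) = 0.3522
  p(2,2)=1/9: -0.1111 × log₂(0.1111) = 0.3522
H(X,Y) = 3.1699 bits


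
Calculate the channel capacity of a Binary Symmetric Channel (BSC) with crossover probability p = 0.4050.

For BSC with error probability p:
C = 1 - H(p) where H(p) is binary entropy
H(0.4050) = -0.4050 × log₂(0.4050) - 0.5950 × log₂(0.5950)
H(p) = 0.9738
C = 1 - 0.9738 = 0.0262 bits/use


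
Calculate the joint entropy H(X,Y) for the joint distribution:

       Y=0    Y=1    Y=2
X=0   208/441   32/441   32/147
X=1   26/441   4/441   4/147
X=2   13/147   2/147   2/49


H(X,Y) = -Σ p(x,y) log₂ p(x,y)
  p(0,0)=208/441: -0.4717 × log₂(0.4717) = 0.5114
  p(0,1)=32/441: -0.0726 × log₂(0.0726) = 0.2746
  p(0,2)=32/147: -0.2177 × log₂(0.2177) = 0.4788
  p(1,0)=26/441: -0.0590 × log₂(0.0590) = 0.2408
  p(1,1)=4/441: -0.0091 × log₂(0.0091) = 0.0615
  p(1,2)=4/147: -0.0272 × log₂(0.0272) = 0.1415
  p(2,0)=13/147: -0.0884 × log₂(0.0884) = 0.3095
  p(2,1)=2/147: -0.0136 × log₂(0.0136) = 0.0843
  p(2,2)=2/49: -0.0408 × log₂(0.0408) = 0.1884
H(X,Y) = 2.2908 bits


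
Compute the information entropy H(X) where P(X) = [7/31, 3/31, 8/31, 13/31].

H(X) = -Σ p(x) log₂ p(x)
  -7/31 × log₂(7/31) = 0.4848
  -3/31 × log₂(3/31) = 0.3261
  -8/31 × log₂(8/31) = 0.5043
  -13/31 × log₂(13/31) = 0.5258
H(X) = 1.8409 bits


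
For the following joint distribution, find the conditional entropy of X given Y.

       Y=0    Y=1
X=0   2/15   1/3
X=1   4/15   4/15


H(X|Y) = Σ_y p(y) H(X|Y=y)
  p(Y=0) = 2/5, H(X|Y=0) = 0.9183
  p(Y=1) = 3/5, H(X|Y=1) = 0.9911
H(X|Y) = 0.4000×0.9183 + 0.6000×0.9911 = 0.9620 bits


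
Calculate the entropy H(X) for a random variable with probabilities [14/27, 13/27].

H(X) = -Σ p(x) log₂ p(x)
  -14/27 × log₂(14/27) = 0.4913
  -13/27 × log₂(13/27) = 0.5077
H(X) = 0.9990 bits


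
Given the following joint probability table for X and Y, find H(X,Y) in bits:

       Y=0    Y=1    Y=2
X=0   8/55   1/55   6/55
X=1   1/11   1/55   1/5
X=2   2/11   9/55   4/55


H(X,Y) = -Σ p(x,y) log₂ p(x,y)
  p(0,0)=8/55: -0.1455 × log₂(0.1455) = 0.4046
  p(0,1)=1/55: -0.0182 × log₂(0.0182) = 0.1051
  p(0,2)=6/55: -0.1091 × log₂(0.1091) = 0.3487
  p(1,0)=1/11: -0.0909 × log₂(0.0909) = 0.3145
  p(1,1)=1/55: -0.0182 × log₂(0.0182) = 0.1051
  p(1,2)=1/5: -0.2000 × log₂(0.2000) = 0.4644
  p(2,0)=2/11: -0.1818 × log₂(0.1818) = 0.4472
  p(2,1)=9/55: -0.1636 × log₂(0.1636) = 0.4273
  p(2,2)=4/55: -0.0727 × log₂(0.0727) = 0.2750
H(X,Y) = 2.8919 bits


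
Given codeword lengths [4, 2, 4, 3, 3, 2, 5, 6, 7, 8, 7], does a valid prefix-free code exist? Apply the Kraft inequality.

Kraft inequality: Σ 2^(-l_i) ≤ 1 for prefix-free code
Calculating: 2^(-4) + 2^(-2) + 2^(-4) + 2^(-3) + 2^(-3) + 2^(-2) + 2^(-5) + 2^(-6) + 2^(-7) + 2^(-8) + 2^(-7)
= 0.0625 + 0.25 + 0.0625 + 0.125 + 0.125 + 0.25 + 0.03125 + 0.015625 + 0.0078125 + 0.00390625 + 0.0078125
= 0.9414
Since 0.9414 ≤ 1, prefix-free code exists


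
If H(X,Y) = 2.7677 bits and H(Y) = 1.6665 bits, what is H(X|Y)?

Chain rule: H(X,Y) = H(X|Y) + H(Y)
H(X|Y) = H(X,Y) - H(Y) = 2.7677 - 1.6665 = 1.1012 bits


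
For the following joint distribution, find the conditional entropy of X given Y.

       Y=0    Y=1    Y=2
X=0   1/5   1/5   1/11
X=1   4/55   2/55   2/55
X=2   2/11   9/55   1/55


H(X|Y) = Σ_y p(y) H(X|Y=y)
  p(Y=0) = 5/11, H(X|Y=0) = 1.4729
  p(Y=1) = 2/5, H(X|Y=1) = 1.3420
  p(Y=2) = 8/55, H(X|Y=2) = 1.2988
H(X|Y) = 0.4545×1.4729 + 0.4000×1.3420 + 0.1455×1.2988 = 1.3952 bits


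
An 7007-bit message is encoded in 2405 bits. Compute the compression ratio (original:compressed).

Compression ratio = Original / Compressed
= 7007 / 2405 = 2.91:1


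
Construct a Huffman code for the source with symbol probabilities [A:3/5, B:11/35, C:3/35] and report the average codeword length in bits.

Huffman tree construction:
Combine smallest probabilities repeatedly
Resulting codes:
  A: 1 (length 1)
  B: 01 (length 2)
  C: 00 (length 2)
Average length = Σ p(s) × length(s) = 1.4000 bits


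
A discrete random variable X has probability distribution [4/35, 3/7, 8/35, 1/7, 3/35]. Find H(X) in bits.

H(X) = -Σ p(x) log₂ p(x)
  -4/35 × log₂(4/35) = 0.3576
  -3/7 × log₂(3/7) = 0.5239
  -8/35 × log₂(8/35) = 0.4867
  -1/7 × log₂(1/7) = 0.4011
  -3/35 × log₂(3/35) = 0.3038
H(X) = 2.0731 bits


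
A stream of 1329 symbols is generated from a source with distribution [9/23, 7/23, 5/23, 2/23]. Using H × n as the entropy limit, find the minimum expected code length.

Entropy H = 1.8370 bits/symbol
Minimum bits = H × n = 1.8370 × 1329
= 2441.40 bits


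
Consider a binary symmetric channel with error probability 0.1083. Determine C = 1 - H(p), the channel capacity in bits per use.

For BSC with error probability p:
C = 1 - H(p) where H(p) is binary entropy
H(0.1083) = -0.1083 × log₂(0.1083) - 0.8917 × log₂(0.8917)
H(p) = 0.4948
C = 1 - 0.4948 = 0.5052 bits/use


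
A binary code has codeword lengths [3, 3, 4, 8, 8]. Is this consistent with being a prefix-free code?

Kraft inequality: Σ 2^(-l_i) ≤ 1 for prefix-free code
Calculating: 2^(-3) + 2^(-3) + 2^(-4) + 2^(-8) + 2^(-8)
= 0.125 + 0.125 + 0.0625 + 0.00390625 + 0.00390625
= 0.3203
Since 0.3203 ≤ 1, prefix-free code exists


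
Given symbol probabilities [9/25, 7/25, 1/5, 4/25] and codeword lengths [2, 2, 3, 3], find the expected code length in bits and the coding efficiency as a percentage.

Average length L = Σ p_i × l_i = 2.3600 bits
Entropy H = 1.9322 bits
Efficiency η = H/L × 100% = 81.87%


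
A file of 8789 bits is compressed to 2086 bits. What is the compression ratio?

Compression ratio = Original / Compressed
= 8789 / 2086 = 4.21:1


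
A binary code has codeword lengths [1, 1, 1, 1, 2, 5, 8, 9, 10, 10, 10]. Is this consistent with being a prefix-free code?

Kraft inequality: Σ 2^(-l_i) ≤ 1 for prefix-free code
Calculating: 2^(-1) + 2^(-1) + 2^(-1) + 2^(-1) + 2^(-2) + 2^(-5) + 2^(-8) + 2^(-9) + 2^(-10) + 2^(-10) + 2^(-10)
= 0.5 + 0.5 + 0.5 + 0.5 + 0.25 + 0.03125 + 0.00390625 + 0.001953125 + 0.0009765625 + 0.0009765625 + 0.0009765625
= 2.2900
Since 2.2900 > 1, prefix-free code does not exist


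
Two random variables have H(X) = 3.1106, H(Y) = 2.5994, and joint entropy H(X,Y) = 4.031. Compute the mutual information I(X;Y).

I(X;Y) = H(X) + H(Y) - H(X,Y)
I(X;Y) = 3.1106 + 2.5994 - 4.031 = 1.679 bits


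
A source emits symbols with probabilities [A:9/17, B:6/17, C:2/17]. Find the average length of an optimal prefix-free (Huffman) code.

Huffman tree construction:
Combine smallest probabilities repeatedly
Resulting codes:
  A: 1 (length 1)
  B: 01 (length 2)
  C: 00 (length 2)
Average length = Σ p(s) × length(s) = 1.4706 bits


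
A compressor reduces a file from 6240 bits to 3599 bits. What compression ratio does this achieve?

Compression ratio = Original / Compressed
= 6240 / 3599 = 1.73:1


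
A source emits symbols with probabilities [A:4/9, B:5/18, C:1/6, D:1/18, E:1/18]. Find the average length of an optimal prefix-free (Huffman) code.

Huffman tree construction:
Combine smallest probabilities repeatedly
Resulting codes:
  A: 0 (length 1)
  B: 10 (length 2)
  C: 111 (length 3)
  D: 1100 (length 4)
  E: 1101 (length 4)
Average length = Σ p(s) × length(s) = 1.9444 bits


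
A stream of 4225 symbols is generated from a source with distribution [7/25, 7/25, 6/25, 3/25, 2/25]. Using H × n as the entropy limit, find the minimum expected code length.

Entropy H = 2.1812 bits/symbol
Minimum bits = H × n = 2.1812 × 4225
= 9215.36 bits


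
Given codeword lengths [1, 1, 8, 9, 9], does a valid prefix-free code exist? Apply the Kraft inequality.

Kraft inequality: Σ 2^(-l_i) ≤ 1 for prefix-free code
Calculating: 2^(-1) + 2^(-1) + 2^(-8) + 2^(-9) + 2^(-9)
= 0.5 + 0.5 + 0.00390625 + 0.001953125 + 0.001953125
= 1.0078
Since 1.0078 > 1, prefix-free code does not exist


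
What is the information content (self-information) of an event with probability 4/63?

Information content I(x) = -log₂(p(x))
I = -log₂(4/63) = -log₂(0.0635)
I = 3.9773 bits


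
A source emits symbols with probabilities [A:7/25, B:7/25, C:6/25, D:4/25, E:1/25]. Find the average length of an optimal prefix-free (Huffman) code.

Huffman tree construction:
Combine smallest probabilities repeatedly
Resulting codes:
  A: 10 (length 2)
  B: 11 (length 2)
  C: 01 (length 2)
  D: 001 (length 3)
  E: 000 (length 3)
Average length = Σ p(s) × length(s) = 2.2000 bits


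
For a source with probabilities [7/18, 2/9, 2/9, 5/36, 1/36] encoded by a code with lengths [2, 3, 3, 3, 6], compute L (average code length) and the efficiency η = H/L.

Average length L = Σ p_i × l_i = 2.6944 bits
Entropy H = 2.0335 bits
Efficiency η = H/L × 100% = 75.47%


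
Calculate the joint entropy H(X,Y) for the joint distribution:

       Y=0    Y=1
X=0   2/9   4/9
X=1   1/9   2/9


H(X,Y) = -Σ p(x,y) log₂ p(x,y)
  p(0,0)=2/9: -0.2222 × log₂(0.2222) = 0.4822
  p(0,1)=4/9: -0.4444 × log₂(0.4444) = 0.5200
  p(1,0)=1/9: -0.1111 × log₂(0.1111) = 0.3522
  p(1,1)=2/9: -0.2222 × log₂(0.2222) = 0.4822
H(X,Y) = 1.8366 bits


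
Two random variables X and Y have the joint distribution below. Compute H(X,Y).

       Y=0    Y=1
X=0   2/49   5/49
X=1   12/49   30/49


H(X,Y) = -Σ p(x,y) log₂ p(x,y)
  p(0,0)=2/49: -0.0408 × log₂(0.0408) = 0.1884
  p(0,1)=5/49: -0.1020 × log₂(0.1020) = 0.3360
  p(1,0)=12/49: -0.2449 × log₂(0.2449) = 0.4971
  p(1,1)=30/49: -0.6122 × log₂(0.6122) = 0.4334
H(X,Y) = 1.4548 bits


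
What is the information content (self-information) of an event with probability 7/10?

Information content I(x) = -log₂(p(x))
I = -log₂(7/10) = -log₂(0.7000)
I = 0.5146 bits


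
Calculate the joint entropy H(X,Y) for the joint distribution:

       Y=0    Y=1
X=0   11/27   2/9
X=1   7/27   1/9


H(X,Y) = -Σ p(x,y) log₂ p(x,y)
  p(0,0)=11/27: -0.4074 × log₂(0.4074) = 0.5278
  p(0,1)=2/9: -0.2222 × log₂(0.2222) = 0.4822
  p(1,0)=7/27: -0.2593 × log₂(0.2593) = 0.5049
  p(1,1)=1/9: -0.1111 × log₂(0.1111) = 0.3522
H(X,Y) = 1.8671 bits


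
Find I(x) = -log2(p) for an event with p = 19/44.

Information content I(x) = -log₂(p(x))
I = -log₂(19/44) = -log₂(0.4318)
I = 1.2115 bits


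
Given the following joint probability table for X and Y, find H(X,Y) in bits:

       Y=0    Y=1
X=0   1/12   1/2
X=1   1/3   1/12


H(X,Y) = -Σ p(x,y) log₂ p(x,y)
  p(0,0)=1/12: -0.0833 × log₂(0.0833) = 0.2987
  p(0,1)=1/2: -0.5000 × log₂(0.5000) = 0.5000
  p(1,0)=1/3: -0.3333 × log₂(0.3333) = 0.5283
  p(1,1)=1/12: -0.0833 × log₂(0.0833) = 0.2987
H(X,Y) = 1.6258 bits


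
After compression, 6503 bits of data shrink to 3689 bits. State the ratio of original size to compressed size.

Compression ratio = Original / Compressed
= 6503 / 3689 = 1.76:1


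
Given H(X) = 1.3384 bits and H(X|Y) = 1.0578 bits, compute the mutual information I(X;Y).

I(X;Y) = H(X) - H(X|Y)
I(X;Y) = 1.3384 - 1.0578 = 0.2806 bits


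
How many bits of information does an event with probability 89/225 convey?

Information content I(x) = -log₂(p(x))
I = -log₂(89/225) = -log₂(0.3956)
I = 1.3380 bits


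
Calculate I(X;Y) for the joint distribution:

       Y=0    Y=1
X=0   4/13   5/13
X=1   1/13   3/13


H(X) = 0.8905, H(Y) = 0.9612, H(X,Y) = 1.8262
I(X;Y) = H(X) + H(Y) - H(X,Y) = 0.0255 bits


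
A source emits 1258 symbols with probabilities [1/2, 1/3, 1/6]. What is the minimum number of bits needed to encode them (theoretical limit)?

Entropy H = 1.4591 bits/symbol
Minimum bits = H × n = 1.4591 × 1258
= 1835.61 bits


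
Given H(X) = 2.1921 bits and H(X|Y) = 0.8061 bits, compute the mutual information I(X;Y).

I(X;Y) = H(X) - H(X|Y)
I(X;Y) = 2.1921 - 0.8061 = 1.386 bits


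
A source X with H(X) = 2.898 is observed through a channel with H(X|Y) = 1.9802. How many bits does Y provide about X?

I(X;Y) = H(X) - H(X|Y)
I(X;Y) = 2.898 - 1.9802 = 0.9178 bits


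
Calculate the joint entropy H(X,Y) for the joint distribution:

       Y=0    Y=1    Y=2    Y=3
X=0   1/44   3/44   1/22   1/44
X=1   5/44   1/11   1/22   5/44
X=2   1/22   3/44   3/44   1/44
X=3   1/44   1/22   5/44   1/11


H(X,Y) = -Σ p(x,y) log₂ p(x,y)
  p(0,0)=1/44: -0.0227 × log₂(0.0227) = 0.1241
  p(0,1)=3/44: -0.0682 × log₂(0.0682) = 0.2642
  p(0,2)=1/22: -0.0455 × log₂(0.0455) = 0.2027
  p(0,3)=1/44: -0.0227 × log₂(0.0227) = 0.1241
  p(1,0)=5/44: -0.1136 × log₂(0.1136) = 0.3565
  p(1,1)=1/11: -0.0909 × log₂(0.0909) = 0.3145
  p(1,2)=1/22: -0.0455 × log₂(0.0455) = 0.2027
  p(1,3)=5/44: -0.1136 × log₂(0.1136) = 0.3565
  p(2,0)=1/22: -0.0455 × log₂(0.0455) = 0.2027
  p(2,1)=3/44: -0.0682 × log₂(0.0682) = 0.2642
  p(2,2)=3/44: -0.0682 × log₂(0.0682) = 0.2642
  p(2,3)=1/44: -0.0227 × log₂(0.0227) = 0.1241
  p(3,0)=1/44: -0.0227 × log₂(0.0227) = 0.1241
  p(3,1)=1/22: -0.0455 × log₂(0.0455) = 0.2027
  p(3,2)=5/44: -0.1136 × log₂(0.1136) = 0.3565
  p(3,3)=1/11: -0.0909 × log₂(0.0909) = 0.3145
H(X,Y) = 3.7982 bits


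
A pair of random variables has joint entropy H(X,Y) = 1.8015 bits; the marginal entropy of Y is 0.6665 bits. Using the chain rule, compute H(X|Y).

Chain rule: H(X,Y) = H(X|Y) + H(Y)
H(X|Y) = H(X,Y) - H(Y) = 1.8015 - 0.6665 = 1.135 bits


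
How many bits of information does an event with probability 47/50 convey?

Information content I(x) = -log₂(p(x))
I = -log₂(47/50) = -log₂(0.9400)
I = 0.0893 bits


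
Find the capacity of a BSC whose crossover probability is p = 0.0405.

For BSC with error probability p:
C = 1 - H(p) where H(p) is binary entropy
H(0.0405) = -0.0405 × log₂(0.0405) - 0.9595 × log₂(0.9595)
H(p) = 0.2446
C = 1 - 0.2446 = 0.7554 bits/use


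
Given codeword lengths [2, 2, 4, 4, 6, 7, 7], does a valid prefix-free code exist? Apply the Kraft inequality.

Kraft inequality: Σ 2^(-l_i) ≤ 1 for prefix-free code
Calculating: 2^(-2) + 2^(-2) + 2^(-4) + 2^(-4) + 2^(-6) + 2^(-7) + 2^(-7)
= 0.25 + 0.25 + 0.0625 + 0.0625 + 0.015625 + 0.0078125 + 0.0078125
= 0.6562
Since 0.6562 ≤ 1, prefix-free code exists


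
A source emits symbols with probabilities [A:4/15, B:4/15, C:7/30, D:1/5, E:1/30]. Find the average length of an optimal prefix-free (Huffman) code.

Huffman tree construction:
Combine smallest probabilities repeatedly
Resulting codes:
  A: 10 (length 2)
  B: 11 (length 2)
  C: 00 (length 2)
  D: 011 (length 3)
  E: 010 (length 3)
Average length = Σ p(s) × length(s) = 2.2333 bits


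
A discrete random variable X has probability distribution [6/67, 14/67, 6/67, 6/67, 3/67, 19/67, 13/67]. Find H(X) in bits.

H(X) = -Σ p(x) log₂ p(x)
  -6/67 × log₂(6/67) = 0.3117
  -14/67 × log₂(14/67) = 0.4720
  -6/67 × log₂(6/67) = 0.3117
  -6/67 × log₂(6/67) = 0.3117
  -3/67 × log₂(3/67) = 0.2006
  -19/67 × log₂(19/67) = 0.5156
  -13/67 × log₂(13/67) = 0.4590
H(X) = 2.5825 bits


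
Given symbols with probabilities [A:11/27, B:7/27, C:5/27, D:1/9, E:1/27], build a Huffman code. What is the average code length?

Huffman tree construction:
Combine smallest probabilities repeatedly
Resulting codes:
  A: 0 (length 1)
  B: 10 (length 2)
  C: 111 (length 3)
  D: 1101 (length 4)
  E: 1100 (length 4)
Average length = Σ p(s) × length(s) = 2.0741 bits


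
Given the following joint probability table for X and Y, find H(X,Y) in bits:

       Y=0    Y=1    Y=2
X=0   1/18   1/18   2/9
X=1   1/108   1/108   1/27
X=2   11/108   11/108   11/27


H(X,Y) = -Σ p(x,y) log₂ p(x,y)
  p(0,0)=1/18: -0.0556 × log₂(0.0556) = 0.2317
  p(0,1)=1/18: -0.0556 × log₂(0.0556) = 0.2317
  p(0,2)=2/9: -0.2222 × log₂(0.2222) = 0.4822
  p(1,0)=1/108: -0.0093 × log₂(0.0093) = 0.0625
  p(1,1)=1/108: -0.0093 × log₂(0.0093) = 0.0625
  p(1,2)=1/27: -0.0370 × log₂(0.0370) = 0.1761
  p(2,0)=11/108: -0.1019 × log₂(0.1019) = 0.3356
  p(2,1)=11/108: -0.1019 × log₂(0.1019) = 0.3356
  p(2,2)=11/27: -0.4074 × log₂(0.4074) = 0.5278
H(X,Y) = 2.4458 bits


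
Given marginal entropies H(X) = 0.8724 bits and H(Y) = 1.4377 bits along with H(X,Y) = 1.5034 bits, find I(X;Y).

I(X;Y) = H(X) + H(Y) - H(X,Y)
I(X;Y) = 0.8724 + 1.4377 - 1.5034 = 0.8067 bits


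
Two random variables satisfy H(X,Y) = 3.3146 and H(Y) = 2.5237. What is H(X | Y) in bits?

Chain rule: H(X,Y) = H(X|Y) + H(Y)
H(X|Y) = H(X,Y) - H(Y) = 3.3146 - 2.5237 = 0.7909 bits


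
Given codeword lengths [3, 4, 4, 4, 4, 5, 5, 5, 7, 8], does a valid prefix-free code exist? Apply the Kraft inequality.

Kraft inequality: Σ 2^(-l_i) ≤ 1 for prefix-free code
Calculating: 2^(-3) + 2^(-4) + 2^(-4) + 2^(-4) + 2^(-4) + 2^(-5) + 2^(-5) + 2^(-5) + 2^(-7) + 2^(-8)
= 0.125 + 0.0625 + 0.0625 + 0.0625 + 0.0625 + 0.03125 + 0.03125 + 0.03125 + 0.0078125 + 0.00390625
= 0.4805
Since 0.4805 ≤ 1, prefix-free code exists


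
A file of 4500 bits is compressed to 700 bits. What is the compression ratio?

Compression ratio = Original / Compressed
= 4500 / 700 = 6.43:1


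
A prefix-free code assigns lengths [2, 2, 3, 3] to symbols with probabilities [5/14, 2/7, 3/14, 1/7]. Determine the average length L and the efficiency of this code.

Average length L = Σ p_i × l_i = 2.3571 bits
Entropy H = 1.9242 bits
Efficiency η = H/L × 100% = 81.63%


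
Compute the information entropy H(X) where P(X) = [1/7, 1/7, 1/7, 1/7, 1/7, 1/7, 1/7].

H(X) = -Σ p(x) log₂ p(x)
  -1/7 × log₂(1/7) = 0.4011
  -1/7 × log₂(1/7) = 0.4011
  -1/7 × log₂(1/7) = 0.4011
  -1/7 × log₂(1/7) = 0.4011
  -1/7 × log₂(1/7) = 0.4011
  -1/7 × log₂(1/7) = 0.4011
  -1/7 × log₂(1/7) = 0.4011
H(X) = 2.8074 bits


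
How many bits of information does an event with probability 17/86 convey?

Information content I(x) = -log₂(p(x))
I = -log₂(17/86) = -log₂(0.1977)
I = 2.3388 bits


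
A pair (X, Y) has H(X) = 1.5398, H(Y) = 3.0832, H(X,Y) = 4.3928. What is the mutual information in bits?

I(X;Y) = H(X) + H(Y) - H(X,Y)
I(X;Y) = 1.5398 + 3.0832 - 4.3928 = 0.2302 bits


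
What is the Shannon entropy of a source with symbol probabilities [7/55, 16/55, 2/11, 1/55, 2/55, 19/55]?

H(X) = -Σ p(x) log₂ p(x)
  -7/55 × log₂(7/55) = 0.3785
  -16/55 × log₂(16/55) = 0.5182
  -2/11 × log₂(2/11) = 0.4472
  -1/55 × log₂(1/55) = 0.1051
  -2/55 × log₂(2/55) = 0.1739
  -19/55 × log₂(19/55) = 0.5297
H(X) = 2.1526 bits


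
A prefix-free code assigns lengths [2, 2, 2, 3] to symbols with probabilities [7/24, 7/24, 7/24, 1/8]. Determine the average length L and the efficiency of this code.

Average length L = Σ p_i × l_i = 2.1250 bits
Entropy H = 1.9304 bits
Efficiency η = H/L × 100% = 90.84%


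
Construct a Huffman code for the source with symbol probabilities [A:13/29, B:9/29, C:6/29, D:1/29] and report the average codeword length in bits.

Huffman tree construction:
Combine smallest probabilities repeatedly
Resulting codes:
  A: 0 (length 1)
  B: 11 (length 2)
  C: 101 (length 3)
  D: 100 (length 3)
Average length = Σ p(s) × length(s) = 1.7931 bits


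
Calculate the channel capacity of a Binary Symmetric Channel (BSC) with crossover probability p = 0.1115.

For BSC with error probability p:
C = 1 - H(p) where H(p) is binary entropy
H(0.1115) = -0.1115 × log₂(0.1115) - 0.8885 × log₂(0.8885)
H(p) = 0.5044
C = 1 - 0.5044 = 0.4956 bits/use


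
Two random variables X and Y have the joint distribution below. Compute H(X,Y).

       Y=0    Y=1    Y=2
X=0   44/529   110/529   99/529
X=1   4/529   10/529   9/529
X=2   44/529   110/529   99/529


H(X,Y) = -Σ p(x,y) log₂ p(x,y)
  p(0,0)=44/529: -0.0832 × log₂(0.0832) = 0.2984
  p(0,1)=110/529: -0.2079 × log₂(0.2079) = 0.4711
  p(0,2)=99/529: -0.1871 × log₂(0.1871) = 0.4525
  p(1,0)=4/529: -0.0076 × log₂(0.0076) = 0.0533
  p(1,1)=10/529: -0.0189 × log₂(0.0189) = 0.1082
  p(1,2)=9/529: -0.0170 × log₂(0.0170) = 0.1000
  p(2,0)=44/529: -0.0832 × log₂(0.0832) = 0.2984
  p(2,1)=110/529: -0.2079 × log₂(0.2079) = 0.4711
  p(2,2)=99/529: -0.1871 × log₂(0.1871) = 0.4525
H(X,Y) = 2.7056 bits


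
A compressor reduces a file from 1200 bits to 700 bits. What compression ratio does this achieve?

Compression ratio = Original / Compressed
= 1200 / 700 = 1.71:1


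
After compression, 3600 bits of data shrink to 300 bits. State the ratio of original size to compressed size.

Compression ratio = Original / Compressed
= 3600 / 300 = 12.00:1


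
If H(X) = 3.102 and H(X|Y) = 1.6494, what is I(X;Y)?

I(X;Y) = H(X) - H(X|Y)
I(X;Y) = 3.102 - 1.6494 = 1.4526 bits


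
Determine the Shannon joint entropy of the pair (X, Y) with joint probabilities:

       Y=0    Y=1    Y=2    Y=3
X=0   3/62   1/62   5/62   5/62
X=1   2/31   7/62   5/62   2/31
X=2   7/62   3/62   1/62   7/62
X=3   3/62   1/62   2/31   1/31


H(X,Y) = -Σ p(x,y) log₂ p(x,y)
  p(0,0)=3/62: -0.0484 × log₂(0.0484) = 0.2114
  p(0,1)=1/62: -0.0161 × log₂(0.0161) = 0.0960
  p(0,2)=5/62: -0.0806 × log₂(0.0806) = 0.2929
  p(0,3)=5/62: -0.0806 × log₂(0.0806) = 0.2929
  p(1,0)=2/31: -0.0645 × log₂(0.0645) = 0.2551
  p(1,1)=7/62: -0.1129 × log₂(0.1129) = 0.3553
  p(1,2)=5/62: -0.0806 × log₂(0.0806) = 0.2929
  p(1,3)=2/31: -0.0645 × log₂(0.0645) = 0.2551
  p(2,0)=7/62: -0.1129 × log₂(0.1129) = 0.3553
  p(2,1)=3/62: -0.0484 × log₂(0.0484) = 0.2114
  p(2,2)=1/62: -0.0161 × log₂(0.0161) = 0.0960
  p(2,3)=7/62: -0.1129 × log₂(0.1129) = 0.3553
  p(3,0)=3/62: -0.0484 × log₂(0.0484) = 0.2114
  p(3,1)=1/62: -0.0161 × log₂(0.0161) = 0.0960
  p(3,2)=2/31: -0.0645 × log₂(0.0645) = 0.2551
  p(3,3)=1/31: -0.0323 × log₂(0.0323) = 0.1598
H(X,Y) = 3.7921 bits


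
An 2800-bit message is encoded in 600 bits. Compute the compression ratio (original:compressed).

Compression ratio = Original / Compressed
= 2800 / 600 = 4.67:1


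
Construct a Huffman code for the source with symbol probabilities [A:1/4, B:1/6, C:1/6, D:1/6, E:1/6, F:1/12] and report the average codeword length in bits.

Huffman tree construction:
Combine smallest probabilities repeatedly
Resulting codes:
  A: 01 (length 2)
  B: 101 (length 3)
  C: 110 (length 3)
  D: 111 (length 3)
  E: 00 (length 2)
  F: 100 (length 3)
Average length = Σ p(s) × length(s) = 2.5833 bits


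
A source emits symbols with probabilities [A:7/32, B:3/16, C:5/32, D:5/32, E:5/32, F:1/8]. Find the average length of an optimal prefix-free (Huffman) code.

Huffman tree construction:
Combine smallest probabilities repeatedly
Resulting codes:
  A: 01 (length 2)
  B: 00 (length 2)
  C: 101 (length 3)
  D: 110 (length 3)
  E: 111 (length 3)
  F: 100 (length 3)
Average length = Σ p(s) × length(s) = 2.5938 bits


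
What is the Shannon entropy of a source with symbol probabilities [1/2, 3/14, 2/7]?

H(X) = -Σ p(x) log₂ p(x)
  -1/2 × log₂(1/2) = 0.5000
  -3/14 × log₂(3/14) = 0.4762
  -2/7 × log₂(2/7) = 0.5164
H(X) = 1.4926 bits


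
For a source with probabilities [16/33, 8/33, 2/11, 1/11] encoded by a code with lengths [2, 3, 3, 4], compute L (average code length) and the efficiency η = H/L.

Average length L = Σ p_i × l_i = 2.6061 bits
Entropy H = 1.7636 bits
Efficiency η = H/L × 100% = 67.67%


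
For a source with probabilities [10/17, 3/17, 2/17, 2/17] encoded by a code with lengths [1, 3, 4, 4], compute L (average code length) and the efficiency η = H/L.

Average length L = Σ p_i × l_i = 2.0588 bits
Entropy H = 1.6184 bits
Efficiency η = H/L × 100% = 78.61%


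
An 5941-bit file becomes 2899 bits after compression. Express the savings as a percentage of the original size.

Space savings = (1 - Compressed/Original) × 100%
= (1 - 2899/5941) × 100%
= 51.20%


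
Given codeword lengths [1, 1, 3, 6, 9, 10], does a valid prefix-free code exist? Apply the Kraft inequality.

Kraft inequality: Σ 2^(-l_i) ≤ 1 for prefix-free code
Calculating: 2^(-1) + 2^(-1) + 2^(-3) + 2^(-6) + 2^(-9) + 2^(-10)
= 0.5 + 0.5 + 0.125 + 0.015625 + 0.001953125 + 0.0009765625
= 1.1436
Since 1.1436 > 1, prefix-free code does not exist


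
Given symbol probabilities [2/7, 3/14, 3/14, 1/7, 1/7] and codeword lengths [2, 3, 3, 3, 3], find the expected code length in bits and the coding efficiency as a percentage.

Average length L = Σ p_i × l_i = 2.7143 bits
Entropy H = 2.2709 bits
Efficiency η = H/L × 100% = 83.67%


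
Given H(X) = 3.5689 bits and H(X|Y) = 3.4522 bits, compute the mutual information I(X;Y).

I(X;Y) = H(X) - H(X|Y)
I(X;Y) = 3.5689 - 3.4522 = 0.1167 bits


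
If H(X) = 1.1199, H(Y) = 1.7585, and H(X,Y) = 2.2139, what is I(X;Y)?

I(X;Y) = H(X) + H(Y) - H(X,Y)
I(X;Y) = 1.1199 + 1.7585 - 2.2139 = 0.6645 bits


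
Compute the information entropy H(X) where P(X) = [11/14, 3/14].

H(X) = -Σ p(x) log₂ p(x)
  -11/14 × log₂(11/14) = 0.2734
  -3/14 × log₂(3/14) = 0.4762
H(X) = 0.7496 bits


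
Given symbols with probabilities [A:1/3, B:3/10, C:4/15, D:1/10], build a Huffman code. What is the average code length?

Huffman tree construction:
Combine smallest probabilities repeatedly
Resulting codes:
  A: 11 (length 2)
  B: 10 (length 2)
  C: 01 (length 2)
  D: 00 (length 2)
Average length = Σ p(s) × length(s) = 2.0000 bits


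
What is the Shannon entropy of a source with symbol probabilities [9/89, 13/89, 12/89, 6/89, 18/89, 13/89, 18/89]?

H(X) = -Σ p(x) log₂ p(x)
  -9/89 × log₂(9/89) = 0.3343
  -13/89 × log₂(13/89) = 0.4054
  -12/89 × log₂(12/89) = 0.3898
  -6/89 × log₂(6/89) = 0.2623
  -18/89 × log₂(18/89) = 0.4663
  -13/89 × log₂(13/89) = 0.4054
  -18/89 × log₂(18/89) = 0.4663
H(X) = 2.7298 bits


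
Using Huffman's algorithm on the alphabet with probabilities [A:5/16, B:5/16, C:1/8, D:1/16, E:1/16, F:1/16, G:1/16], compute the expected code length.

Huffman tree construction:
Combine smallest probabilities repeatedly
Resulting codes:
  A: 10 (length 2)
  B: 11 (length 2)
  C: 010 (length 3)
  D: 0110 (length 4)
  E: 0111 (length 4)
  F: 000 (length 3)
  G: 001 (length 3)
Average length = Σ p(s) × length(s) = 2.5000 bits


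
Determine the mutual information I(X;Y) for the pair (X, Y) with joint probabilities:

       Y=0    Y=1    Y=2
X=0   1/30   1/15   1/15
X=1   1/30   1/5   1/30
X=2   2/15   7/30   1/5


H(X) = 1.4037, H(Y) = 1.4855, H(X,Y) = 2.8179
I(X;Y) = H(X) + H(Y) - H(X,Y) = 0.0713 bits


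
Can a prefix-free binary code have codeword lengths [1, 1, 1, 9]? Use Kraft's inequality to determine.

Kraft inequality: Σ 2^(-l_i) ≤ 1 for prefix-free code
Calculating: 2^(-1) + 2^(-1) + 2^(-1) + 2^(-9)
= 0.5 + 0.5 + 0.5 + 0.001953125
= 1.5020
Since 1.5020 > 1, prefix-free code does not exist


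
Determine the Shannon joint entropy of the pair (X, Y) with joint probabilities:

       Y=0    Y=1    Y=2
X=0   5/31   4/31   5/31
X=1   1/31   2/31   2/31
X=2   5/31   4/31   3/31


H(X,Y) = -Σ p(x,y) log₂ p(x,y)
  p(0,0)=5/31: -0.1613 × log₂(0.1613) = 0.4246
  p(0,1)=4/31: -0.1290 × log₂(0.1290) = 0.3812
  p(0,2)=5/31: -0.1613 × log₂(0.1613) = 0.4246
  p(1,0)=1/31: -0.0323 × log₂(0.0323) = 0.1598
  p(1,1)=2/31: -0.0645 × log₂(0.0645) = 0.2551
  p(1,2)=2/31: -0.0645 × log₂(0.0645) = 0.2551
  p(2,0)=5/31: -0.1613 × log₂(0.1613) = 0.4246
  p(2,1)=4/31: -0.1290 × log₂(0.1290) = 0.3812
  p(2,2)=3/31: -0.0968 × log₂(0.0968) = 0.3261
H(X,Y) = 3.0321 bits


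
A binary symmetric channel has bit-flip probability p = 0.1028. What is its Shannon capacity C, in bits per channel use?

For BSC with error probability p:
C = 1 - H(p) where H(p) is binary entropy
H(0.1028) = -0.1028 × log₂(0.1028) - 0.8972 × log₂(0.8972)
H(p) = 0.4778
C = 1 - 0.4778 = 0.5222 bits/use


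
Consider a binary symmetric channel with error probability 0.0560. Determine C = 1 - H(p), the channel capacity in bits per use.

For BSC with error probability p:
C = 1 - H(p) where H(p) is binary entropy
H(0.0560) = -0.0560 × log₂(0.0560) - 0.9440 × log₂(0.9440)
H(p) = 0.3114
C = 1 - 0.3114 = 0.6886 bits/use


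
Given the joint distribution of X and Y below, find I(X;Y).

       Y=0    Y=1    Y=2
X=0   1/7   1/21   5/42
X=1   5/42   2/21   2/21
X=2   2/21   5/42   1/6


H(X) = 1.5778, H(Y) = 1.5671, H(X,Y) = 3.1068
I(X;Y) = H(X) + H(Y) - H(X,Y) = 0.0381 bits


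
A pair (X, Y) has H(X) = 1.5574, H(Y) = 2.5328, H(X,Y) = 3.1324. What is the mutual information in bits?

I(X;Y) = H(X) + H(Y) - H(X,Y)
I(X;Y) = 1.5574 + 2.5328 - 3.1324 = 0.9578 bits


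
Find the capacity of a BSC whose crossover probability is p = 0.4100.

For BSC with error probability p:
C = 1 - H(p) where H(p) is binary entropy
H(0.4100) = -0.4100 × log₂(0.4100) - 0.5900 × log₂(0.5900)
H(p) = 0.9765
C = 1 - 0.9765 = 0.0235 bits/use


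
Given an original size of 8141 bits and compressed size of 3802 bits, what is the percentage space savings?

Space savings = (1 - Compressed/Original) × 100%
= (1 - 3802/8141) × 100%
= 53.30%


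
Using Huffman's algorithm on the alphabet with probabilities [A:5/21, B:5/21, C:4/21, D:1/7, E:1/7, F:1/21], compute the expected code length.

Huffman tree construction:
Combine smallest probabilities repeatedly
Resulting codes:
  A: 01 (length 2)
  B: 10 (length 2)
  C: 111 (length 3)
  D: 001 (length 3)
  E: 110 (length 3)
  F: 000 (length 3)
Average length = Σ p(s) × length(s) = 2.5238 bits


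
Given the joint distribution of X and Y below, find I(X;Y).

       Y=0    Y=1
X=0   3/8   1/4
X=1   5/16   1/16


H(X) = 0.9544, H(Y) = 0.8960, H(X,Y) = 1.8050
I(X;Y) = H(X) + H(Y) - H(X,Y) = 0.0454 bits


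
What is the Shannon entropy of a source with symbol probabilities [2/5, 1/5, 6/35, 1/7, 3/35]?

H(X) = -Σ p(x) log₂ p(x)
  -2/5 × log₂(2/5) = 0.5288
  -1/5 × log₂(1/5) = 0.4644
  -6/35 × log₂(6/35) = 0.4362
  -1/7 × log₂(1/7) = 0.4011
  -3/35 × log₂(3/35) = 0.3038
H(X) = 2.1342 bits


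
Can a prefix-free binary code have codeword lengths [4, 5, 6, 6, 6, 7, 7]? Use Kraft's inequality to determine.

Kraft inequality: Σ 2^(-l_i) ≤ 1 for prefix-free code
Calculating: 2^(-4) + 2^(-5) + 2^(-6) + 2^(-6) + 2^(-6) + 2^(-7) + 2^(-7)
= 0.0625 + 0.03125 + 0.015625 + 0.015625 + 0.015625 + 0.0078125 + 0.0078125
= 0.1562
Since 0.1562 ≤ 1, prefix-free code exists


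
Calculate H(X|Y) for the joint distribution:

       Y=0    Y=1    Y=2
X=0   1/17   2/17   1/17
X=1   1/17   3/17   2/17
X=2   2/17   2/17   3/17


H(X|Y) = Σ_y p(y) H(X|Y=y)
  p(Y=0) = 4/17, H(X|Y=0) = 1.5000
  p(Y=1) = 7/17, H(X|Y=1) = 1.5567
  p(Y=2) = 6/17, H(X|Y=2) = 1.4591
H(X|Y) = 0.2353×1.5000 + 0.4118×1.5567 + 0.3529×1.4591 = 1.5089 bits


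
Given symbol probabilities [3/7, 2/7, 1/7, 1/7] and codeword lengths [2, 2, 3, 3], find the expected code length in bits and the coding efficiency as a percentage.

Average length L = Σ p_i × l_i = 2.2857 bits
Entropy H = 1.8424 bits
Efficiency η = H/L × 100% = 80.60%


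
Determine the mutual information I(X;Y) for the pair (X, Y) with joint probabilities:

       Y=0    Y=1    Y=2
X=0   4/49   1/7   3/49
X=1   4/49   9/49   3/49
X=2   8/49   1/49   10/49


H(X) = 1.5736, H(Y) = 1.5844, H(X,Y) = 2.9431
I(X;Y) = H(X) + H(Y) - H(X,Y) = 0.2149 bits
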